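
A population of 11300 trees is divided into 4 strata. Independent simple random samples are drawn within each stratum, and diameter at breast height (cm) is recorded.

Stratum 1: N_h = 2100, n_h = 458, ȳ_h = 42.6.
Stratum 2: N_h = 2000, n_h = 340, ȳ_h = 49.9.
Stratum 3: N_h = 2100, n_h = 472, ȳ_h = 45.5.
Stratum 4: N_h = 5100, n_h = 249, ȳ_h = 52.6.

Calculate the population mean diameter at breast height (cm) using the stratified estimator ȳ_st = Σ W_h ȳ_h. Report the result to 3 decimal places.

N = Σ N_h = 11300. Stratum weights W_h = N_h/N.
ȳ_st = (2100·42.6 + 2000·49.9 + 2100·45.5 + 5100·52.6) / 11300 = 48.94425

ȳ_st ≈ 48.944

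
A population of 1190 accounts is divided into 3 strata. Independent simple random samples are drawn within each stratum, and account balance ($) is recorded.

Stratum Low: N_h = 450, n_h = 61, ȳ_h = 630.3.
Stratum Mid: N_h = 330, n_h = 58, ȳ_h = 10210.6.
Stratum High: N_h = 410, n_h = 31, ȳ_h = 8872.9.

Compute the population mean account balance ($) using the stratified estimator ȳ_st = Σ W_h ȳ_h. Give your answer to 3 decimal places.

ȳ_st ≈ 6126.909

N = Σ N_h = 1190. Stratum weights W_h = N_h/N.
ȳ_st = (450·630.3 + 330·10210.6 + 410·8872.9) / 1190 = 6126.90924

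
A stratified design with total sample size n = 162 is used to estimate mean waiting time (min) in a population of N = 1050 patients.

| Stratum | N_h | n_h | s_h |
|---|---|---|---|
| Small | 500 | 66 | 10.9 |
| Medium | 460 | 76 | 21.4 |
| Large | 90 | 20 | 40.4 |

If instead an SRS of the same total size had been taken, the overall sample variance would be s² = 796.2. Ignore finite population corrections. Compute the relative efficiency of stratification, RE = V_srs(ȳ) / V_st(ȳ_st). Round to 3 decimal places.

RE ≈ 2.271

V̂(ȳ_st) = Σ W_h² s_h²/n_h, with W_h = N_h/N and N = 1050:
  stratum Small: (500/1050)²·10.9²/66 = 0.408198
  stratum Medium: (460/1050)²·21.4²/76 = 1.15651
  stratum Large: (90/1050)²·40.4²/20 = 0.599569
V_st = 2.16428
V_srs = s²/n = 796.2/162 = 4.91481
Relative efficiency = V_srs / V_st = 4.91481/2.16428 = 2.2709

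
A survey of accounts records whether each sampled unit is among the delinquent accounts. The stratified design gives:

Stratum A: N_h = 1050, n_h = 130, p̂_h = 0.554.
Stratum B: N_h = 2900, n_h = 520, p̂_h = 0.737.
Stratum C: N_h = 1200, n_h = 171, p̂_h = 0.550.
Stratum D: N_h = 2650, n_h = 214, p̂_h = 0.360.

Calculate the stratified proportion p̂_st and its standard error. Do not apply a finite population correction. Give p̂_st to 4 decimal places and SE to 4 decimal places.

p̂_st ≈ 0.5555, SE ≈ 0.0157

N = 7800; stratum weights W_h = N_h/N.
p̂_st = Σ W_h p̂_h = (1050·0.554 + 2900·0.737 + 1200·0.550 + 2650·0.360)/7800 = 0.55551
V̂(p̂_st) = Σ W_h² p̂_h(1−p̂_h)/(n_h−1):
  stratum A: (1050/7800)²·0.554·0.446/129 = 3.47092e-05
  stratum B: (2900/7800)²·0.737·0.263/519 = 5.16253e-05
  stratum C: (1200/7800)²·0.550·0.450/170 = 3.44588e-05
  stratum D: (2650/7800)²·0.360·0.640/213 = 0.000124855
V̂(p̂_st) = 0.000245648; SE = √V̂ = 0.0156732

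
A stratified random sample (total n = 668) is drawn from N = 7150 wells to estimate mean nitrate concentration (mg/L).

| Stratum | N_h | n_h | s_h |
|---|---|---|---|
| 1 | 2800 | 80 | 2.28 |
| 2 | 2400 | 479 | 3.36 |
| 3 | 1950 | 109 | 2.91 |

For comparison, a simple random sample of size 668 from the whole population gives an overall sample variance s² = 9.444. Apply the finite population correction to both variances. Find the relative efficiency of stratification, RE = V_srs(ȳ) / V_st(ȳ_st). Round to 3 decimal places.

V̂(ȳ_st) = Σ W_h² (1 − n_h/N_h) s_h²/n_h, with W_h = N_h/N and N = 7150:
  stratum 1: (2800/7150)²·(1 − 80/2800)·2.28²/80 = 0.00968043
  stratum 2: (2400/7150)²·(1 − 479/2400)·3.36²/479 = 0.00212554
  stratum 3: (1950/7150)²·(1 − 109/1950)·2.91²/109 = 0.00545552
V_st = 0.0172615
V_srs = (1 − 668/7150)·9.444/668 = 0.0128169
Relative efficiency = V_srs / V_st = 0.0128169/0.0172615 = 0.7425

RE ≈ 0.743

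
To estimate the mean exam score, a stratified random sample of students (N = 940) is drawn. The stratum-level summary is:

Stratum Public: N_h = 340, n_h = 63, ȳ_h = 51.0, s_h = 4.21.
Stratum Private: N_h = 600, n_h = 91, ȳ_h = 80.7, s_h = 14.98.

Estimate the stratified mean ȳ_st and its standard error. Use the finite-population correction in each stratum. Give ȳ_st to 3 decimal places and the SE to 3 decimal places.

ȳ_st = Σ W_h ȳ_h = (340·51.0 + 600·80.7)/940 = 69.95745
V̂(ȳ_st) = Σ W_h² (1 − n_h/N_h) s_h²/n_h, with W_h = N_h/N and N = 940:
  stratum Public: (340/940)²·(1 − 63/340)·4.21²/63 = 0.0299866
  stratum Private: (600/940)²·(1 − 91/600)·14.98²/91 = 0.852306
V̂(ȳ_st) = 0.882293
SE(ȳ_st) = √0.882293 = 0.939304

ȳ_st ≈ 69.957, SE ≈ 0.939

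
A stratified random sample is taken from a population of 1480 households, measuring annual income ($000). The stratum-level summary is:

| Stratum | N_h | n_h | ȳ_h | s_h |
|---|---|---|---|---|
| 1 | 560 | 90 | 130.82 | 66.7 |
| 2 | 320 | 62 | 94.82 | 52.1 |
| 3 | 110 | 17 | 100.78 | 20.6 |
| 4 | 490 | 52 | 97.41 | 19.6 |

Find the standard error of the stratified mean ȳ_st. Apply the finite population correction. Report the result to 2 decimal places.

V̂(ȳ_st) = Σ W_h² (1 − n_h/N_h) s_h²/n_h, with W_h = N_h/N and N = 1480:
  stratum 1: (560/1480)²·(1 − 90/560)·66.7²/90 = 5.9398
  stratum 2: (320/1480)²·(1 − 62/320)·52.1²/62 = 1.65018
  stratum 3: (110/1480)²·(1 − 17/110)·20.6²/17 = 0.116584
  stratum 4: (490/1480)²·(1 − 52/490)·19.6²/52 = 0.723862
V̂(ȳ_st) = 8.43042
SE(ȳ_st) = √8.43042 = 2.90352

SE(ȳ_st) ≈ 2.90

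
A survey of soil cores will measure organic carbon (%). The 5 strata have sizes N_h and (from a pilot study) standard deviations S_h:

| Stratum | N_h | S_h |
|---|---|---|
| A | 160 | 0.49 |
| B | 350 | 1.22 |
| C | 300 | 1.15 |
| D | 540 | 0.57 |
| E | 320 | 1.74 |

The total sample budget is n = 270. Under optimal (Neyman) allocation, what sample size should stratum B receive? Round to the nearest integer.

Neyman allocation: n_h = n · N_h S_h / Σ N_i S_i, with n = 270.
  stratum A: N_h·S_h = 160·0.49 = 78.40
  stratum B: N_h·S_h = 350·1.22 = 427.00
  stratum C: N_h·S_h = 300·1.15 = 345.00
  stratum D: N_h·S_h = 540·0.57 = 307.80
  stratum E: N_h·S_h = 320·1.74 = 556.80
Σ N_h S_h = 1715.00
n for stratum B = 270·427.00/1715.00 = 67.224 → 67

67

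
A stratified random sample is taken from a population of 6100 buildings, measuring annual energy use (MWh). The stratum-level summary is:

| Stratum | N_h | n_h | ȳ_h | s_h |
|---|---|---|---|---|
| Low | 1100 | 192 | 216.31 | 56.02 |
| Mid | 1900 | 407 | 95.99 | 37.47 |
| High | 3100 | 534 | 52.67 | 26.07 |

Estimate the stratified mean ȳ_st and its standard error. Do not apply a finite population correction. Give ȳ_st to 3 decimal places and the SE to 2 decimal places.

ȳ_st ≈ 95.672, SE ≈ 1.09

ȳ_st = Σ W_h ȳ_h = (1100·216.31 + 1900·95.99 + 3100·52.67)/6100 = 95.67197
V̂(ȳ_st) = Σ W_h² s_h²/n_h, with W_h = N_h/N and N = 6100:
  stratum Low: (1100/6100)²·56.02²/192 = 0.531509
  stratum Mid: (1900/6100)²·37.47²/407 = 0.334673
  stratum High: (3100/6100)²·26.07²/534 = 0.328704
V̂(ȳ_st) = 1.19489
SE(ȳ_st) = √1.19489 = 1.09311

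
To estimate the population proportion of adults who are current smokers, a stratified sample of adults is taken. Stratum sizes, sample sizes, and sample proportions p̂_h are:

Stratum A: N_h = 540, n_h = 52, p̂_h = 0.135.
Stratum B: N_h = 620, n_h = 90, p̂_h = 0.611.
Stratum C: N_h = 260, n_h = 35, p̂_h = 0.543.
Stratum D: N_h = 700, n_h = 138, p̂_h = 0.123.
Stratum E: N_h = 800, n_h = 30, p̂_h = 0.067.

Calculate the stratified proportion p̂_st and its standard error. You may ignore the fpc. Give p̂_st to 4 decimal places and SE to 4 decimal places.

p̂_st ≈ 0.2509, SE ≈ 0.0215

N = 2920; stratum weights W_h = N_h/N.
p̂_st = Σ W_h p̂_h = (540·0.135 + 620·0.611 + 260·0.543 + 700·0.123 + 800·0.067)/2920 = 0.25089
V̂(p̂_st) = Σ W_h² p̂_h(1−p̂_h)/(n_h−1):
  stratum A: (540/2920)²·0.135·0.865/51 = 7.83072e-05
  stratum B: (620/2920)²·0.611·0.389/89 = 0.000120398
  stratum C: (260/2920)²·0.543·0.457/34 = 5.78653e-05
  stratum D: (700/2920)²·0.123·0.877/137 = 4.52496e-05
  stratum E: (800/2920)²·0.067·0.933/29 = 0.000161798
V̂(p̂_st) = 0.000463618; SE = √V̂ = 0.0215318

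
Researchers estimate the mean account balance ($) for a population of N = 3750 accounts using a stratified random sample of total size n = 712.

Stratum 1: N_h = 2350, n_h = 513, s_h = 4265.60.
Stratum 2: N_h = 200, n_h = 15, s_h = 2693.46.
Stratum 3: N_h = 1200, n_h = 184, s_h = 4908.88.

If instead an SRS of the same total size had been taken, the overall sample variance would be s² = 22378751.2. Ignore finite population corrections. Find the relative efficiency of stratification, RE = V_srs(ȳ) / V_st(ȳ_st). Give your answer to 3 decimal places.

V̂(ȳ_st) = Σ W_h² s_h²/n_h, with W_h = N_h/N and N = 3750:
  stratum 1: (2350/3750)²·4265.60²/513 = 13928.9
  stratum 2: (200/3750)²·2693.46²/15 = 1375.71
  stratum 3: (1200/3750)²·4908.88²/184 = 13410.6
V_st = 28715.1
V_srs = s²/n = 22378751.2/712 = 31430.8
Relative efficiency = V_srs / V_st = 31430.8/28715.1 = 1.0946

RE ≈ 1.095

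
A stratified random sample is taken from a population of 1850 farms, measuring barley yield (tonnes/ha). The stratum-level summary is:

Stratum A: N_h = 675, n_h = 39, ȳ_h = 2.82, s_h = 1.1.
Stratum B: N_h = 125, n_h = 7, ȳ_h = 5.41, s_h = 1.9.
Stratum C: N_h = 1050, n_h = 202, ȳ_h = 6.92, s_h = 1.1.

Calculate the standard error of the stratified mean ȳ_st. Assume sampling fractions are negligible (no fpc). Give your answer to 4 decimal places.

SE(ȳ_st) ≈ 0.0917

V̂(ȳ_st) = Σ W_h² s_h²/n_h, with W_h = N_h/N and N = 1850:
  stratum A: (675/1850)²·1.1²/39 = 0.00413033
  stratum B: (125/1850)²·1.9²/7 = 0.00235443
  stratum C: (1050/1850)²·1.1²/202 = 0.00192961
V̂(ȳ_st) = 0.00841437
SE(ȳ_st) = √0.00841437 = 0.0917299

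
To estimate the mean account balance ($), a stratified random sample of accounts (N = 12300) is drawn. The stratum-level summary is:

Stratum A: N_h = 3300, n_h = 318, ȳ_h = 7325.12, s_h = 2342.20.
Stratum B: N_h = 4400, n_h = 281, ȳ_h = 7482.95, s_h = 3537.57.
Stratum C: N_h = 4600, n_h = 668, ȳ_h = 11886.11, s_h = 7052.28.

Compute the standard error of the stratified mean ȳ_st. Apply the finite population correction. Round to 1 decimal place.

V̂(ȳ_st) = Σ W_h² (1 − n_h/N_h) s_h²/n_h, with W_h = N_h/N and N = 12300:
  stratum A: (3300/12300)²·(1 − 318/3300)·2342.20²/318 = 1122.1
  stratum B: (4400/12300)²·(1 − 281/4400)·3537.57²/281 = 5335.04
  stratum C: (4600/12300)²·(1 − 668/4600)·7052.28²/668 = 8901.1
V̂(ȳ_st) = 15358.2
SE(ȳ_st) = √15358.2 = 123.928

SE(ȳ_st) ≈ 123.9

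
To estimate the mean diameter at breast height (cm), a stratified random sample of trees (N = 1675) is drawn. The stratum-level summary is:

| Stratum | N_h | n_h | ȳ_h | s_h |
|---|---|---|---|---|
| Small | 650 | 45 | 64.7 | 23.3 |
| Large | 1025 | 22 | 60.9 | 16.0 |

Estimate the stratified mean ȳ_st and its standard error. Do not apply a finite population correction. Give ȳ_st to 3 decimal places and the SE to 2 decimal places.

ȳ_st = Σ W_h ȳ_h = (650·64.7 + 1025·60.9)/1675 = 62.37463
V̂(ȳ_st) = Σ W_h² s_h²/n_h, with W_h = N_h/N and N = 1675:
  stratum Small: (650/1675)²·23.3²/45 = 1.81676
  stratum Large: (1025/1675)²·16.0²/22 = 4.35748
V̂(ȳ_st) = 6.17424
SE(ȳ_st) = √6.17424 = 2.4848

ȳ_st ≈ 62.375, SE ≈ 2.48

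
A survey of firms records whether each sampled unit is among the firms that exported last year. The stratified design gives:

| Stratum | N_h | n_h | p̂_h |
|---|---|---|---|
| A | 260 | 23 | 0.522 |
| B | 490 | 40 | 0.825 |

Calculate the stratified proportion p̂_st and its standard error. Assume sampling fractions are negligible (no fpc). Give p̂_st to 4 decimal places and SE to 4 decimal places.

N = 750; stratum weights W_h = N_h/N.
p̂_st = Σ W_h p̂_h = (260·0.522 + 490·0.825)/750 = 0.71996
V̂(p̂_st) = Σ W_h² p̂_h(1−p̂_h)/(n_h−1):
  stratum A: (260/750)²·0.522·0.478/22 = 0.00136301
  stratum B: (490/750)²·0.825·0.175/39 = 0.00158015
V̂(p̂_st) = 0.00294316; SE = √V̂ = 0.0542509

p̂_st ≈ 0.7200, SE ≈ 0.0543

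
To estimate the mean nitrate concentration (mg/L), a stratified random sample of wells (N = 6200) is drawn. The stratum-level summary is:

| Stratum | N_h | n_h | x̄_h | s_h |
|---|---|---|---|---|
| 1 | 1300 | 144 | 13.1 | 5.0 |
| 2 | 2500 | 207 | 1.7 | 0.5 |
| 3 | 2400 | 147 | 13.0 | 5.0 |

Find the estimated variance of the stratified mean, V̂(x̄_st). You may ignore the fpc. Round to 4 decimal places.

V̂(x̄_st) ≈ 0.0333

V̂(x̄_st) = Σ W_h² s_h²/n_h, with W_h = N_h/N and N = 6200:
  stratum 1: (1300/6200)²·5.0²/144 = 0.00763275
  stratum 2: (2500/6200)²·0.5²/207 = 0.000196366
  stratum 3: (2400/6200)²·5.0²/147 = 0.0254837
V̂(x̄_st) = 0.0333128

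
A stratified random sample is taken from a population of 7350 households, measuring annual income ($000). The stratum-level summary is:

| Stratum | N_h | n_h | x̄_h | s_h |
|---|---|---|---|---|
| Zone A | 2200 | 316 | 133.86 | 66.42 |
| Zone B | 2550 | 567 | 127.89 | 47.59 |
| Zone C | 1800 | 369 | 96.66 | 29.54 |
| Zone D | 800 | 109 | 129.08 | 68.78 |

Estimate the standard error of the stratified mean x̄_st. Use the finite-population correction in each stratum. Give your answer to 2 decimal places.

V̂(x̄_st) = Σ W_h² (1 − n_h/N_h) s_h²/n_h, with W_h = N_h/N and N = 7350:
  stratum Zone A: (2200/7350)²·(1 − 316/2200)·66.42²/316 = 1.07112
  stratum Zone B: (2550/7350)²·(1 − 567/2550)·47.59²/567 = 0.373884
  stratum Zone C: (1800/7350)²·(1 − 369/1800)·29.54²/369 = 0.112754
  stratum Zone D: (800/7350)²·(1 − 109/800)·68.78²/109 = 0.444111
V̂(x̄_st) = 2.00187
SE(x̄_st) = √2.00187 = 1.41488

SE(x̄_st) ≈ 1.41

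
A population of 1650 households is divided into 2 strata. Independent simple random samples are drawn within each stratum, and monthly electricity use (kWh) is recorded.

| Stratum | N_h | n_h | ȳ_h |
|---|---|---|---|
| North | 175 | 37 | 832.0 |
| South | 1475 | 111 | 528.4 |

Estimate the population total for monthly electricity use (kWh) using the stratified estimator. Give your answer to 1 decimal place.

τ̂_st ≈ 924990.0

τ̂_st = Σ N_h ȳ_h = 175·832.0 + 1475·528.4 = 924990.0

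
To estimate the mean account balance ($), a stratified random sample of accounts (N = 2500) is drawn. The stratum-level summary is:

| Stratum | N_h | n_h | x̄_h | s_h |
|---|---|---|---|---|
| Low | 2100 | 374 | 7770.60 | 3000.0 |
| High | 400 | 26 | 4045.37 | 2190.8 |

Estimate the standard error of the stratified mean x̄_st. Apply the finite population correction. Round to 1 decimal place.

SE(x̄_st) ≈ 135.6

V̂(x̄_st) = Σ W_h² (1 − n_h/N_h) s_h²/n_h, with W_h = N_h/N and N = 2500:
  stratum Low: (2100/2500)²·(1 − 374/2100)·3000.0²/374 = 13955.7
  stratum High: (400/2500)²·(1 − 26/400)·2190.8²/26 = 4418.59
V̂(x̄_st) = 18374.3
SE(x̄_st) = √18374.3 = 135.552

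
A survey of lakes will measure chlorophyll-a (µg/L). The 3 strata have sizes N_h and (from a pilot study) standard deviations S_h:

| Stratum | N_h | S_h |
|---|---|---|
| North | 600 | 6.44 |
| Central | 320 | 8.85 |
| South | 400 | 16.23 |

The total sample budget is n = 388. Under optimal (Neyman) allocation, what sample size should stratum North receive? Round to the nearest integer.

Neyman allocation: n_h = n · N_h S_h / Σ N_i S_i, with n = 388.
  stratum North: N_h·S_h = 600·6.44 = 3864.00
  stratum Central: N_h·S_h = 320·8.85 = 2832.00
  stratum South: N_h·S_h = 400·16.23 = 6492.00
Σ N_h S_h = 13188.00
n for stratum North = 388·3864.00/13188.00 = 113.682 → 114

114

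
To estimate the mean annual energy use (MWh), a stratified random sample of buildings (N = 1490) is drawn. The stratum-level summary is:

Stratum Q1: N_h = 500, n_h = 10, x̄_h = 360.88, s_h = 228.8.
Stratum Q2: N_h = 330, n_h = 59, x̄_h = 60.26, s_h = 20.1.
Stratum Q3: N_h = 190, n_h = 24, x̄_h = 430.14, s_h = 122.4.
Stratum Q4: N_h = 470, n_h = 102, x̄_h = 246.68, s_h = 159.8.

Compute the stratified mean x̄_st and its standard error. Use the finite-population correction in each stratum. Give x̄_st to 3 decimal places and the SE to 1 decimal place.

x̄_st = Σ W_h x̄_h = (500·360.88 + 330·60.26 + 190·430.14 + 470·246.68)/1490 = 267.10872
V̂(x̄_st) = Σ W_h² (1 − n_h/N_h) s_h²/n_h, with W_h = N_h/N and N = 1490:
  stratum Q1: (500/1490)²·(1 − 10/500)·228.8²/10 = 577.704
  stratum Q2: (330/1490)²·(1 − 59/330)·20.1²/59 = 0.275836
  stratum Q3: (190/1490)²·(1 − 24/190)·122.4²/24 = 8.86831
  stratum Q4: (470/1490)²·(1 − 102/470)·159.8²/102 = 19.5041
V̂(x̄_st) = 606.353
SE(x̄_st) = √606.353 = 24.6242

x̄_st ≈ 267.109, SE ≈ 24.6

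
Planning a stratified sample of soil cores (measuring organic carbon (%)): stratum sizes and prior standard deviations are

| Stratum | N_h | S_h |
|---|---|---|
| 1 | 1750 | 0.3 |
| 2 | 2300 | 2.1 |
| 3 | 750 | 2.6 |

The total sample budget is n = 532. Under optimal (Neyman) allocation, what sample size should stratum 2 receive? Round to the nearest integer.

352

Neyman allocation: n_h = n · N_h S_h / Σ N_i S_i, with n = 532.
  stratum 1: N_h·S_h = 1750·0.3 = 525.00
  stratum 2: N_h·S_h = 2300·2.1 = 4830.00
  stratum 3: N_h·S_h = 750·2.6 = 1950.00
Σ N_h S_h = 7305.00
n for stratum 2 = 532·4830.00/7305.00 = 351.754 → 352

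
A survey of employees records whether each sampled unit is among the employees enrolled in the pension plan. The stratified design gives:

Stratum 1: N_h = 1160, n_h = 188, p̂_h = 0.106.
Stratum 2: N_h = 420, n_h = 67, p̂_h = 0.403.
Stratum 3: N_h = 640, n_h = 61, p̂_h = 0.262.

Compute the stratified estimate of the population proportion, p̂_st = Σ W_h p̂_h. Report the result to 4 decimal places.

N = 2220; stratum weights W_h = N_h/N.
p̂_st = Σ W_h p̂_h = (1160·0.106 + 420·0.403 + 640·0.262)/2220 = 0.20716

p̂_st ≈ 0.2072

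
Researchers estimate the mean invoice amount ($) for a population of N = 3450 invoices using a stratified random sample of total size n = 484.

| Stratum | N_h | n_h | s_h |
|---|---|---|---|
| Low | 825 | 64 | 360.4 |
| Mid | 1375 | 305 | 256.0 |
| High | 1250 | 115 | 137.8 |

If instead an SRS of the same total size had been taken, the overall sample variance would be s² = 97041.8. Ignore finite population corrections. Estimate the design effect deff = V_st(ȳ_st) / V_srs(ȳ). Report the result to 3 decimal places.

V̂(ȳ_st) = Σ W_h² s_h²/n_h, with W_h = N_h/N and N = 3450:
  stratum Low: (825/3450)²·360.4²/64 = 116.054
  stratum Mid: (1375/3450)²·256.0²/305 = 34.1309
  stratum High: (1250/3450)²·137.8²/115 = 21.6762
V_st = 171.861
V_srs = s²/n = 97041.8/484 = 200.5
deff = V_st / V_srs = 171.861/200.5 = 0.8572

deff ≈ 0.857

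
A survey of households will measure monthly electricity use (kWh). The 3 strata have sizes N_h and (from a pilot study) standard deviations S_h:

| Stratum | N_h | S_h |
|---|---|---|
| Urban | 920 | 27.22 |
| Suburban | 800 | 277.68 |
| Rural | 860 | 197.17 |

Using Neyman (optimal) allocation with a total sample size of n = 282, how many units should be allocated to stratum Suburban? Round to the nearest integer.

Neyman allocation: n_h = n · N_h S_h / Σ N_i S_i, with n = 282.
  stratum Urban: N_h·S_h = 920·27.22 = 25042.40
  stratum Suburban: N_h·S_h = 800·277.68 = 222144.00
  stratum Rural: N_h·S_h = 860·197.17 = 169566.20
Σ N_h S_h = 416752.60
n for stratum Suburban = 282·222144.00/416752.60 = 150.316 → 150

150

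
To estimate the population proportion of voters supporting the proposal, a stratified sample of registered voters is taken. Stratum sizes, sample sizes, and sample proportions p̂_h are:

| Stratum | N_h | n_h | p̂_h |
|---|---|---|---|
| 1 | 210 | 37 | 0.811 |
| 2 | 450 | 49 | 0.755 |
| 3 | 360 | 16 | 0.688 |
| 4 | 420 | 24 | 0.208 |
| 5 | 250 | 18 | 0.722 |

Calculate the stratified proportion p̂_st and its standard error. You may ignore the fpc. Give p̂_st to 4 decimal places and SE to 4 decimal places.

N = 1690; stratum weights W_h = N_h/N.
p̂_st = Σ W_h p̂_h = (210·0.811 + 450·0.755 + 360·0.688 + 420·0.208 + 250·0.722)/1690 = 0.60686
V̂(p̂_st) = Σ W_h² p̂_h(1−p̂_h)/(n_h−1):
  stratum 1: (210/1690)²·0.811·0.189/36 = 6.57424e-05
  stratum 2: (450/1690)²·0.755·0.245/48 = 0.000273227
  stratum 3: (360/1690)²·0.688·0.312/15 = 0.000649357
  stratum 4: (420/1690)²·0.208·0.792/23 = 0.00044237
  stratum 5: (250/1690)²·0.722·0.278/17 = 0.000258369
V̂(p̂_st) = 0.00168906; SE = √V̂ = 0.0410982

p̂_st ≈ 0.6069, SE ≈ 0.0411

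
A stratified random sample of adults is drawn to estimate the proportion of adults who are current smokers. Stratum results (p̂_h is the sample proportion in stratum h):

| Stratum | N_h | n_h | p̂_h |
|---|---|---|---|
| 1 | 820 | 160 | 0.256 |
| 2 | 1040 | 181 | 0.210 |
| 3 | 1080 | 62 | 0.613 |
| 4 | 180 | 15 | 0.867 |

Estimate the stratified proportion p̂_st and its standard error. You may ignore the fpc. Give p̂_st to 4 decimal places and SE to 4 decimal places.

N = 3120; stratum weights W_h = N_h/N.
p̂_st = Σ W_h p̂_h = (820·0.256 + 1040·0.210 + 1080·0.613 + 180·0.867)/3120 = 0.39949
V̂(p̂_st) = Σ W_h² p̂_h(1−p̂_h)/(n_h−1):
  stratum 1: (820/3120)²·0.256·0.744/159 = 8.27436e-05
  stratum 2: (1040/3120)²·0.210·0.790/180 = 0.000102407
  stratum 3: (1080/3120)²·0.613·0.387/61 = 0.000465994
  stratum 4: (180/3120)²·0.867·0.133/14 = 2.74144e-05
V̂(p̂_st) = 0.000678559; SE = √V̂ = 0.0260492

p̂_st ≈ 0.3995, SE ≈ 0.0260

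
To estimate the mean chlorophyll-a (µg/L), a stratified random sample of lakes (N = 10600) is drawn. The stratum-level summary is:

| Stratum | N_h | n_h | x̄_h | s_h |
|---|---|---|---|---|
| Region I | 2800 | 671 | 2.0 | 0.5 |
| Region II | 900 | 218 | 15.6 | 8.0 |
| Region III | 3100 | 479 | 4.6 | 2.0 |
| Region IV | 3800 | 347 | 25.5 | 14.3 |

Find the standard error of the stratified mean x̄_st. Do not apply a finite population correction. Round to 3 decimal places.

V̂(x̄_st) = Σ W_h² s_h²/n_h, with W_h = N_h/N and N = 10600:
  stratum Region I: (2800/10600)²·0.5²/671 = 2.59969e-05
  stratum Region II: (900/10600)²·8.0²/218 = 0.0021164
  stratum Region III: (3100/10600)²·2.0²/479 = 0.000714227
  stratum Region IV: (3800/10600)²·14.3²/347 = 0.0757352
V̂(x̄_st) = 0.0785919
SE(x̄_st) = √0.0785919 = 0.280342

SE(x̄_st) ≈ 0.280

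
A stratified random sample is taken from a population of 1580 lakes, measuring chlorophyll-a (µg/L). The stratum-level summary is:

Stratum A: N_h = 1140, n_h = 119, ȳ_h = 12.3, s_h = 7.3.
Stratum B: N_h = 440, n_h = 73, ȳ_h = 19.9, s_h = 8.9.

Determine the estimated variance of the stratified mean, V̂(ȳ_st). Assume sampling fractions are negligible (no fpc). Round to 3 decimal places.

V̂(ȳ_st) ≈ 0.317

V̂(ȳ_st) = Σ W_h² s_h²/n_h, with W_h = N_h/N and N = 1580:
  stratum A: (1140/1580)²·7.3²/119 = 0.233128
  stratum B: (440/1580)²·8.9²/73 = 0.0841489
V̂(ȳ_st) = 0.317277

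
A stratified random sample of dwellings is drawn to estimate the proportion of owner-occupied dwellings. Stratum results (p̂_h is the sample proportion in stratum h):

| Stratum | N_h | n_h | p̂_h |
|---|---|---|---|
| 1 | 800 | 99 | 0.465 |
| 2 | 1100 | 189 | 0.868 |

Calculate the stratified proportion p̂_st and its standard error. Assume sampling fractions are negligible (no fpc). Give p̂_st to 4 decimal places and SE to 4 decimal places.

p̂_st ≈ 0.6983, SE ≈ 0.0256

N = 1900; stratum weights W_h = N_h/N.
p̂_st = Σ W_h p̂_h = (800·0.465 + 1100·0.868)/1900 = 0.69832
V̂(p̂_st) = Σ W_h² p̂_h(1−p̂_h)/(n_h−1):
  stratum 1: (800/1900)²·0.465·0.535/98 = 0.000450042
  stratum 2: (1100/1900)²·0.868·0.132/188 = 0.000204274
V̂(p̂_st) = 0.000654317; SE = √V̂ = 0.0255796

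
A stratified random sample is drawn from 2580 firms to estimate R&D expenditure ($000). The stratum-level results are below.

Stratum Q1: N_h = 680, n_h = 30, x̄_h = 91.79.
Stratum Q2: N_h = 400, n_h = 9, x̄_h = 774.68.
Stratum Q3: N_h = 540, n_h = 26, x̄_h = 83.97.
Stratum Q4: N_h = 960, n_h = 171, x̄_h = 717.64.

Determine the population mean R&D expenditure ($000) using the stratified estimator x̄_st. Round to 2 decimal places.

x̄_st ≈ 428.90

N = Σ N_h = 2580. Stratum weights W_h = N_h/N.
x̄_st = (680·91.79 + 400·774.68 + 540·83.97 + 960·717.64) / 2580 = 428.9021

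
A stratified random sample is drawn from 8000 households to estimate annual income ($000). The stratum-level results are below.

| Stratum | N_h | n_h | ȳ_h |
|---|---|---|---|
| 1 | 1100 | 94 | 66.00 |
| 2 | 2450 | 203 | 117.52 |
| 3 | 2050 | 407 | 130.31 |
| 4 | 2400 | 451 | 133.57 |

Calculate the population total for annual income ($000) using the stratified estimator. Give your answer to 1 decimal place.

τ̂_st ≈ 948227.5

τ̂_st = Σ N_h ȳ_h = 1100·66.00 + 2450·117.52 + 2050·130.31 + 2400·133.57 = 948227.5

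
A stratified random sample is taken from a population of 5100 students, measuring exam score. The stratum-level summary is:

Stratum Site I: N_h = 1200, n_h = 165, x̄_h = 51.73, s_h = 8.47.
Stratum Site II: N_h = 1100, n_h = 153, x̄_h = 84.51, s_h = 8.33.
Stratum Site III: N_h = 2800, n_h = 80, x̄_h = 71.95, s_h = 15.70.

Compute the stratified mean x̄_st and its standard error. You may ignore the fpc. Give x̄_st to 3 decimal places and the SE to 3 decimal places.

x̄_st = Σ W_h x̄_h = (1200·51.73 + 1100·84.51 + 2800·71.95)/5100 = 69.90137
V̂(x̄_st) = Σ W_h² s_h²/n_h, with W_h = N_h/N and N = 5100:
  stratum Site I: (1200/5100)²·8.47²/165 = 0.0240716
  stratum Site II: (1100/5100)²·8.33²/153 = 0.0210981
  stratum Site III: (2800/5100)²·15.70²/80 = 0.92872
V̂(x̄_st) = 0.97389
SE(x̄_st) = √0.97389 = 0.986859

x̄_st ≈ 69.901, SE ≈ 0.987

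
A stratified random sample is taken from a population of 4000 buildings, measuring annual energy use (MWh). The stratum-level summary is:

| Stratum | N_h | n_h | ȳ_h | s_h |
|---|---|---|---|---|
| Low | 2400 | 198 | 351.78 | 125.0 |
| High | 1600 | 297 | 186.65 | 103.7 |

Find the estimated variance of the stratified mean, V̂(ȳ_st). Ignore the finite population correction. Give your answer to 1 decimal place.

V̂(ȳ_st) = Σ W_h² s_h²/n_h, with W_h = N_h/N and N = 4000:
  stratum Low: (2400/4000)²·125.0²/198 = 28.4091
  stratum High: (1600/4000)²·103.7²/297 = 5.79323
V̂(ȳ_st) = 34.2023

V̂(ȳ_st) ≈ 34.2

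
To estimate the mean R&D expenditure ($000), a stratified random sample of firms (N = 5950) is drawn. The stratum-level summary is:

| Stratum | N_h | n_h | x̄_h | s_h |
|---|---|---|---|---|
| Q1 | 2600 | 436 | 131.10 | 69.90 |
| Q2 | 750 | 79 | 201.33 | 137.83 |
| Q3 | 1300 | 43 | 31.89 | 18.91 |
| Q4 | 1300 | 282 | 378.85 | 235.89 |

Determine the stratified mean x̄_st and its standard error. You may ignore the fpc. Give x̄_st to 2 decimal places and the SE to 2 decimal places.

x̄_st = Σ W_h x̄_h = (2600·131.10 + 750·201.33 + 1300·31.89 + 1300·378.85)/5950 = 172.40664
V̂(x̄_st) = Σ W_h² s_h²/n_h, with W_h = N_h/N and N = 5950:
  stratum Q1: (2600/5950)²·69.90²/436 = 2.13984
  stratum Q2: (750/5950)²·137.83²/79 = 3.82075
  stratum Q3: (1300/5950)²·18.91²/43 = 0.396979
  stratum Q4: (1300/5950)²·235.89²/282 = 9.41939
V̂(x̄_st) = 15.777
SE(x̄_st) = √15.777 = 3.97202

x̄_st ≈ 172.41, SE ≈ 3.97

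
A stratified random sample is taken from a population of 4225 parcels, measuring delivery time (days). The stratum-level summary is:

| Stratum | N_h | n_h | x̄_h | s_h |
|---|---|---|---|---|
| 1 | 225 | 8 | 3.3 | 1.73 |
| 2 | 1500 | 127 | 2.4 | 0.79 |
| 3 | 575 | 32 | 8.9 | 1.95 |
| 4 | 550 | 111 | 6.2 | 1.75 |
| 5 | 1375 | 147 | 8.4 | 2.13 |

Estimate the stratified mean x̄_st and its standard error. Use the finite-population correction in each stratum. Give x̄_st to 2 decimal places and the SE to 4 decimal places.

x̄_st = Σ W_h x̄_h = (225·3.3 + 1500·2.4 + 575·8.9 + 550·6.2 + 1375·8.4)/4225 = 5.77988
V̂(x̄_st) = Σ W_h² (1 − n_h/N_h) s_h²/n_h, with W_h = N_h/N and N = 4225:
  stratum 1: (225/4225)²·(1 − 8/225)·1.73²/8 = 0.00102327
  stratum 2: (1500/4225)²·(1 − 127/1500)·0.79²/127 = 0.000566968
  stratum 3: (575/4225)²·(1 − 32/575)·1.95²/32 = 0.00207842
  stratum 4: (550/4225)²·(1 − 111/550)·1.75²/111 = 0.000373187
  stratum 5: (1375/4225)²·(1 − 147/1375)·2.13²/147 = 0.00291937
V̂(x̄_st) = 0.00696122
SE(x̄_st) = √0.00696122 = 0.0834339

x̄_st ≈ 5.78, SE ≈ 0.0834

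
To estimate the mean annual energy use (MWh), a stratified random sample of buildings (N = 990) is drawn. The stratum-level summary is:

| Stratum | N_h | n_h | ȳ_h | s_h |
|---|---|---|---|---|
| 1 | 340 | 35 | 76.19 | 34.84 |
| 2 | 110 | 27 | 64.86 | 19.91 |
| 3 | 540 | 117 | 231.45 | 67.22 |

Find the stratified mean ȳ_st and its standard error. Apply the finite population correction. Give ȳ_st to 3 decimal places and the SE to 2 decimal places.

ȳ_st ≈ 159.618, SE ≈ 3.58

ȳ_st = Σ W_h ȳ_h = (340·76.19 + 110·64.86 + 540·231.45)/990 = 159.61838
V̂(ȳ_st) = Σ W_h² (1 − n_h/N_h) s_h²/n_h, with W_h = N_h/N and N = 990:
  stratum 1: (340/990)²·(1 − 35/340)·34.84²/35 = 3.66941
  stratum 2: (110/990)²·(1 − 27/110)·19.91²/27 = 0.136766
  stratum 3: (540/990)²·(1 − 117/540)·67.22²/117 = 9.00067
V̂(ȳ_st) = 12.8069
SE(ȳ_st) = √12.8069 = 3.57867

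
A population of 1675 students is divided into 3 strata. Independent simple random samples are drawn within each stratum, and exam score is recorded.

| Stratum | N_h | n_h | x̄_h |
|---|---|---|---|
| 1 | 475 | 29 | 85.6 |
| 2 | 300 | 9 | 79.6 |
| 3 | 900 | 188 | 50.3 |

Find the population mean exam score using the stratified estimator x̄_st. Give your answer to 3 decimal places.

N = Σ N_h = 1675. Stratum weights W_h = N_h/N.
x̄_st = (475·85.6 + 300·79.6 + 900·50.3) / 1675 = 65.55821

x̄_st ≈ 65.558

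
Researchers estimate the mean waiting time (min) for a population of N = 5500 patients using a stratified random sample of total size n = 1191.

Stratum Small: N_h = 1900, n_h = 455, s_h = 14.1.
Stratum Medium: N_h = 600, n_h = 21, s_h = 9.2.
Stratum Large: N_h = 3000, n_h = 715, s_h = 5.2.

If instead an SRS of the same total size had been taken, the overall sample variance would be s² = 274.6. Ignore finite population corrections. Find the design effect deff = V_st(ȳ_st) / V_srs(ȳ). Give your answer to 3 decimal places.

V̂(ȳ_st) = Σ W_h² s_h²/n_h, with W_h = N_h/N and N = 5500:
  stratum Small: (1900/5500)²·14.1²/455 = 0.0521445
  stratum Medium: (600/5500)²·9.2²/21 = 0.047966
  stratum Large: (3000/5500)²·5.2²/715 = 0.0112517
V_st = 0.111362
V_srs = s²/n = 274.6/1191 = 0.230563
deff = V_st / V_srs = 0.111362/0.230563 = 0.4830

deff ≈ 0.483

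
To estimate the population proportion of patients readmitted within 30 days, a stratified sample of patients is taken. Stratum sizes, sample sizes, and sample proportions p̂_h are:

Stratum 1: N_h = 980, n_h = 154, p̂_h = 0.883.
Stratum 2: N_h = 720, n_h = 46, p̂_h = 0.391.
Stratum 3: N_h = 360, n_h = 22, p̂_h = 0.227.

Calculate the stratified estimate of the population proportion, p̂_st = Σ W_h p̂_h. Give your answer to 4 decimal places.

N = 2060; stratum weights W_h = N_h/N.
p̂_st = Σ W_h p̂_h = (980·0.883 + 720·0.391 + 360·0.227)/2060 = 0.59640

p̂_st ≈ 0.5964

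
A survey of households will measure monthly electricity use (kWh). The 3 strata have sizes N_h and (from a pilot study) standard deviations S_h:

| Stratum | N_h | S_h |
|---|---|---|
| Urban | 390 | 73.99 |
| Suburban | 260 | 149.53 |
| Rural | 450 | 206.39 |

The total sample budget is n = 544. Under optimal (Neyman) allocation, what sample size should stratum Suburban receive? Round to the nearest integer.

132

Neyman allocation: n_h = n · N_h S_h / Σ N_i S_i, with n = 544.
  stratum Urban: N_h·S_h = 390·73.99 = 28856.10
  stratum Suburban: N_h·S_h = 260·149.53 = 38877.80
  stratum Rural: N_h·S_h = 450·206.39 = 92875.50
Σ N_h S_h = 160609.40
n for stratum Suburban = 544·38877.80/160609.40 = 131.683 → 132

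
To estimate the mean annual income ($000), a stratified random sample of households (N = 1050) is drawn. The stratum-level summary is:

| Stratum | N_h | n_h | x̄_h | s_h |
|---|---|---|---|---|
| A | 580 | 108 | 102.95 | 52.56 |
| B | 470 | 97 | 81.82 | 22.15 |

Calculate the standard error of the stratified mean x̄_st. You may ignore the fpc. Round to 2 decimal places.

V̂(x̄_st) = Σ W_h² s_h²/n_h, with W_h = N_h/N and N = 1050:
  stratum A: (580/1050)²·52.56²/108 = 7.80485
  stratum B: (470/1050)²·22.15²/97 = 1.01343
V̂(x̄_st) = 8.81827
SE(x̄_st) = √8.81827 = 2.96956

SE(x̄_st) ≈ 2.97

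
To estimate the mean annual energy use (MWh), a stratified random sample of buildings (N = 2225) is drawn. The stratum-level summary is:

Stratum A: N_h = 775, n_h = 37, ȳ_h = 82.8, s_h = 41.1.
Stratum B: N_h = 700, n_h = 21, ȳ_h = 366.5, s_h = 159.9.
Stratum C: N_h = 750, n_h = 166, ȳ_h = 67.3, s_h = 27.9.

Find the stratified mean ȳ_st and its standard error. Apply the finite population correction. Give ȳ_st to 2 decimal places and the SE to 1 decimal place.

ȳ_st ≈ 166.83, SE ≈ 11.1

ȳ_st = Σ W_h ȳ_h = (775·82.8 + 700·366.5 + 750·67.3)/2225 = 166.82921
V̂(ȳ_st) = Σ W_h² (1 − n_h/N_h) s_h²/n_h, with W_h = N_h/N and N = 2225:
  stratum A: (775/2225)²·(1 − 37/775)·41.1²/37 = 5.27448
  stratum B: (700/2225)²·(1 − 21/700)·159.9²/21 = 116.892
  stratum C: (750/2225)²·(1 − 166/750)·27.9²/166 = 0.414872
V̂(ȳ_st) = 122.582
SE(ȳ_st) = √122.582 = 11.0717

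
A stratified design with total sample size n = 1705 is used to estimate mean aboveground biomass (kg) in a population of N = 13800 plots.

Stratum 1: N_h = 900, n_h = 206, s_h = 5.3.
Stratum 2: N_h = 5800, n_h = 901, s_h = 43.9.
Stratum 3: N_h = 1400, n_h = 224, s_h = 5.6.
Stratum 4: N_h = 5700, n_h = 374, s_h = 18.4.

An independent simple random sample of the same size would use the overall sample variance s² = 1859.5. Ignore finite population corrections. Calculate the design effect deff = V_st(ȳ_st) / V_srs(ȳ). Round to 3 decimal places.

deff ≈ 0.490

V̂(ȳ_st) = Σ W_h² s_h²/n_h, with W_h = N_h/N and N = 13800:
  stratum 1: (900/13800)²·5.3²/206 = 0.000579978
  stratum 2: (5800/13800)²·43.9²/901 = 0.377835
  stratum 3: (1400/13800)²·5.6²/224 = 0.00144087
  stratum 4: (5700/13800)²·18.4²/374 = 0.154439
V_st = 0.534294
V_srs = s²/n = 1859.5/1705 = 1.09062
deff = V_st / V_srs = 0.534294/1.09062 = 0.4899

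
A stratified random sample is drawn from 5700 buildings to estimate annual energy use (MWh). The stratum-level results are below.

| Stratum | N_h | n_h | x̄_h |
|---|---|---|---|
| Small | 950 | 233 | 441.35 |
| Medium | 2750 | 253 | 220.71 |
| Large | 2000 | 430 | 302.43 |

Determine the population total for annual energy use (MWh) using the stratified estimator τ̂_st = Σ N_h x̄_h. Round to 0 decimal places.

τ̂_st = Σ N_h x̄_h = 950·441.35 + 2750·220.71 + 2000·302.43 = 1631095

τ̂_st ≈ 1631095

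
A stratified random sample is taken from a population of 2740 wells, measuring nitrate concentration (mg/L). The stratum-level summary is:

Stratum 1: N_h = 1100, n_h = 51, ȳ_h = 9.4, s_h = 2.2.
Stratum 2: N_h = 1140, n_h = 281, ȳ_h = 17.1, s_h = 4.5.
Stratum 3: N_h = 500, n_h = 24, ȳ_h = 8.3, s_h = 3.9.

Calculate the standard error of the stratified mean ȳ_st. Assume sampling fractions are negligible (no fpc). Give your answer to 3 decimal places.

V̂(ȳ_st) = Σ W_h² s_h²/n_h, with W_h = N_h/N and N = 2740:
  stratum 1: (1100/2740)²·2.2²/51 = 0.0152954
  stratum 2: (1140/2740)²·4.5²/281 = 0.0124746
  stratum 3: (500/2740)²·3.9²/24 = 0.0211036
V̂(ȳ_st) = 0.0488736
SE(ȳ_st) = √0.0488736 = 0.221074

SE(ȳ_st) ≈ 0.221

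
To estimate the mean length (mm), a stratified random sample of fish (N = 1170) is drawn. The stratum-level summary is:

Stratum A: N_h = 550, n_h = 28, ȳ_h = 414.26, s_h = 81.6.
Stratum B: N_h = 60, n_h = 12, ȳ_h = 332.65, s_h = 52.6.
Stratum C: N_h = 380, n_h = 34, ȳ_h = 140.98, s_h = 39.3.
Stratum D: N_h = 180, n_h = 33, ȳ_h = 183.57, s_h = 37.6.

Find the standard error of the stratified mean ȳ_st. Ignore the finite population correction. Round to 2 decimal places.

SE(ȳ_st) ≈ 7.68

V̂(ȳ_st) = Σ W_h² s_h²/n_h, with W_h = N_h/N and N = 1170:
  stratum A: (550/1170)²·81.6²/28 = 52.5504
  stratum B: (60/1170)²·52.6²/12 = 0.606347
  stratum C: (380/1170)²·39.3²/34 = 4.79183
  stratum D: (180/1170)²·37.6²/33 = 1.01399
V̂(ȳ_st) = 58.9626
SE(ȳ_st) = √58.9626 = 7.67871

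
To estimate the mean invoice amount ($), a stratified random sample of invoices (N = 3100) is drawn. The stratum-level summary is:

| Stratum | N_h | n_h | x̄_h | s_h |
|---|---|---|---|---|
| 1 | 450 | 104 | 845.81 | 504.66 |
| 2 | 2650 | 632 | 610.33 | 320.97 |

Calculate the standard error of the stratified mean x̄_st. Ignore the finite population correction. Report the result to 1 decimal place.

SE(x̄_st) ≈ 13.1

V̂(x̄_st) = Σ W_h² s_h²/n_h, with W_h = N_h/N and N = 3100:
  stratum 1: (450/3100)²·504.66²/104 = 51.6019
  stratum 2: (2650/3100)²·320.97²/632 = 119.119
V̂(x̄_st) = 170.721
SE(x̄_st) = √170.721 = 13.066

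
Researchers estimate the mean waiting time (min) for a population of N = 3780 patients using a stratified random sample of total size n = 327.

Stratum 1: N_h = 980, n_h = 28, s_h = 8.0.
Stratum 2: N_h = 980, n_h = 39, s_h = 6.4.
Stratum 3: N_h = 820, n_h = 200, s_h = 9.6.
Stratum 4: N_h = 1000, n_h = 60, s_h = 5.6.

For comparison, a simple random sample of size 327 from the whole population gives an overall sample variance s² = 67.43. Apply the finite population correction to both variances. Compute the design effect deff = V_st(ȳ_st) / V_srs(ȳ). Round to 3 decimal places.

V̂(ȳ_st) = Σ W_h² (1 − n_h/N_h) s_h²/n_h, with W_h = N_h/N and N = 3780:
  stratum 1: (980/3780)²·(1 − 28/980)·8.0²/28 = 0.149246
  stratum 2: (980/3780)²·(1 − 39/980)·6.4²/39 = 0.067784
  stratum 3: (820/3780)²·(1 − 200/820)·9.6²/200 = 0.0163959
  stratum 4: (1000/3780)²·(1 − 60/1000)·5.6²/60 = 0.034385
V_st = 0.26781
V_srs = (1 − 327/3780)·67.43/327 = 0.188369
deff = V_st / V_srs = 0.26781/0.188369 = 1.4217

deff ≈ 1.422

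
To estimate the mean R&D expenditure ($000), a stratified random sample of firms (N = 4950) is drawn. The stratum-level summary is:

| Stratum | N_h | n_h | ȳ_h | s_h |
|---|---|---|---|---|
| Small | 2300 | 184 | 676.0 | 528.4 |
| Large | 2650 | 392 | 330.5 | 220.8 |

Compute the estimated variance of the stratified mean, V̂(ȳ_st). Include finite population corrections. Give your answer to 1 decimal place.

V̂(ȳ_st) ≈ 331.8

V̂(ȳ_st) = Σ W_h² (1 − n_h/N_h) s_h²/n_h, with W_h = N_h/N and N = 4950:
  stratum Small: (2300/4950)²·(1 − 184/2300)·528.4²/184 = 301.398
  stratum Large: (2650/4950)²·(1 − 392/2650)·220.8²/392 = 30.3719
V̂(ȳ_st) = 331.77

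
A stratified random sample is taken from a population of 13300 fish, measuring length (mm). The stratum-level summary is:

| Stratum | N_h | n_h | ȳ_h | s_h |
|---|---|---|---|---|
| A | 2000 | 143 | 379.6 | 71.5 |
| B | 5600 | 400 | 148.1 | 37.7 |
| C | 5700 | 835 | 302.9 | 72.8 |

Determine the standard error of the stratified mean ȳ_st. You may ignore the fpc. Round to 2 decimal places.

V̂(ȳ_st) = Σ W_h² s_h²/n_h, with W_h = N_h/N and N = 13300:
  stratum A: (2000/13300)²·71.5²/143 = 0.808412
  stratum B: (5600/13300)²·37.7²/400 = 0.629935
  stratum C: (5700/13300)²·72.8²/835 = 1.1658
V̂(ȳ_st) = 2.60414
SE(ȳ_st) = √2.60414 = 1.61374

SE(ȳ_st) ≈ 1.61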